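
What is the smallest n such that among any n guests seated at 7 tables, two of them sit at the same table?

8

There are 7 tables acting as pigeonholes.
With 7 guests we could place one in each, avoiding any repeat.
One more forces some class to hold 2, so 7 + 1 = 8.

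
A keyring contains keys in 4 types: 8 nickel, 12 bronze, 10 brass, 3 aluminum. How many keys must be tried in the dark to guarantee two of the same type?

5

The worst case takes 1 key of each type without reaching 2 of any: 4 × 1 = 4.
The next key must bring some type to 2, so 4 + 1 = 5.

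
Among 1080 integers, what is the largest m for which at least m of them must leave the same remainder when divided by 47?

If each of the 47 residue classes modulo 47 held at most 22, the total would be at most 47 × 22 = 1034 < 1080, a contradiction.
So at least one holds ⌈1080/47⌉ = 23.

23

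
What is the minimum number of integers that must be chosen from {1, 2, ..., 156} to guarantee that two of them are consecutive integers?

Partition {1, …, 156} into 78 pairs: {1,2}, {3,4}, …, {155,156}.
Choosing 78 integers — say the 78 even numbers 2, 4, …, 156 — takes one from each pair and avoids the property.
Choosing 79 forces two into the same pair by pigeonhole, and those are consecutive. So 79.

79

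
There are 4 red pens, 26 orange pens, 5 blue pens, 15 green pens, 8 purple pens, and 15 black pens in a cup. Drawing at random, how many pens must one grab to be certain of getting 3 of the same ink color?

The worst case takes 2 pens of each ink color without reaching 3 of any: 6 × 2 = 12.
The next pen must bring some ink color to 3, so 12 + 1 = 13.

13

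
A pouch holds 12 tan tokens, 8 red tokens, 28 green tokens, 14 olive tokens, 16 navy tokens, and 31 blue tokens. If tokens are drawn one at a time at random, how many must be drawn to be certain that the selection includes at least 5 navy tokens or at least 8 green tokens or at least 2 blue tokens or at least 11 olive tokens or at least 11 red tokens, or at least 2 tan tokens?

The worst case stops just short of every target: 1 tan, all 8 red, 7 green, 10 olive, 4 navy, 1 blue — 1 + 8 + 7 + 10 + 4 + 1 = 31 tokens.
One more token must push some color to its target, so 31 + 1 = 32.

32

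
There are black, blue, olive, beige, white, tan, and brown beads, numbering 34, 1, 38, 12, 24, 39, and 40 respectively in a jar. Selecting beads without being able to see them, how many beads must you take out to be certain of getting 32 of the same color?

In the worst case we take at most 31 of each color, but all 1 blue, all 12 beige, and all 24 white (fewer than 31), giving 31 + 1 + 31 + 12 + 24 + 31 + 31 = 161.
One more bead then forces some color to 32, so 161 + 1 = 162.

162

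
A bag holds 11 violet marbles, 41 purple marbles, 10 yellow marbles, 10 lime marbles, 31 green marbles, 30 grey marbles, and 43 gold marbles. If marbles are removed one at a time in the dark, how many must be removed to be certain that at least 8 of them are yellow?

174

The worst case draws every non-yellow marble first: 11 + 41 + 10 + 31 + 30 + 43 = 166.
The next 8 draws are then forced to be yellow, giving 166 + 8 = 174.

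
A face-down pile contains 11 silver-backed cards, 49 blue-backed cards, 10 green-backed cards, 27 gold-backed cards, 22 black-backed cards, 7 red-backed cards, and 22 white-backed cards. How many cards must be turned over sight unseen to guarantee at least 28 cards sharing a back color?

127

Treat the 7 back colors as pigeonholes.
In the worst case we take at most 27 of each back color, but all 11 silver-backed, all 10 green-backed, all 22 black-backed, all 7 red-backed, and all 22 white-backed (fewer than 27), giving 11 + 27 + 10 + 27 + 22 + 7 + 22 = 126.
One more card then forces some back color to 28, so 126 + 1 = 127.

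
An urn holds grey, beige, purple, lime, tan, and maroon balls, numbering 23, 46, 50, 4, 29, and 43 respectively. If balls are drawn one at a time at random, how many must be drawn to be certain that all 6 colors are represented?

192

The hardest color to obtain is lime: we could draw every other ball first — 195 − 4 = 191 balls — without a single lime one.
The next draw must be lime, so 191 + 1 = 192.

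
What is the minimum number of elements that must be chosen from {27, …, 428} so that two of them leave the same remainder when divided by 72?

73

Group the integers by remainder mod 72; there are 72 residue classes, each nonempty in this range.
Choosing one from each class (72 integers) avoids any shared remainder.
One more choice must repeat a class, so two differ by a multiple of 72. Hence 72 + 1 = 73.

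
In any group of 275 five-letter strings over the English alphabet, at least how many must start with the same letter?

The 275 five-letter strings over the English alphabet fall into 26 possible first letters.
If each of the 26 possible first letters held at most 10, the total would be at most 26 × 10 = 260 < 275, a contradiction.
So at least one holds ⌈275/26⌉ = 11.

11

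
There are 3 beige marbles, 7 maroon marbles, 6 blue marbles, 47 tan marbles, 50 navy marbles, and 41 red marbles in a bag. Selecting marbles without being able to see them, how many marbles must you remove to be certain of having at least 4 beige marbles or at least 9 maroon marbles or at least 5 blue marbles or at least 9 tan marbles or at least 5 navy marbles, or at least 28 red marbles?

54

The worst case stops just short of every target: 3 beige, all 7 maroon, 4 blue, 8 tan, 4 navy, 27 red — 3 + 7 + 4 + 8 + 4 + 27 = 53 marbles.
One more marble must push some color to its target, so 53 + 1 = 54.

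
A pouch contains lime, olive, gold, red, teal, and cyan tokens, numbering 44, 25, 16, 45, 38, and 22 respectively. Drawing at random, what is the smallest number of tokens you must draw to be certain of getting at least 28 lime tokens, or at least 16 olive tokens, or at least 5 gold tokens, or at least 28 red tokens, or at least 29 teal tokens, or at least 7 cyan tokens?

Each of the 6 colors has its own threshold; avoid all of them simultaneously.
The worst case stops just short of every target: 27 lime, 15 olive, 4 gold, 27 red, 28 teal, 6 cyan — 27 + 15 + 4 + 27 + 28 + 6 = 107 tokens.
One more token must push some color to its target, so 107 + 1 = 108.

108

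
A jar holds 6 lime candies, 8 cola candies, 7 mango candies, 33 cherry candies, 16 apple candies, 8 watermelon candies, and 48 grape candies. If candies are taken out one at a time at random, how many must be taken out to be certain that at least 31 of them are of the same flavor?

106

Treat the 7 flavors as pigeonholes.
In the worst case we take at most 30 of each flavor, but all 6 lime, all 8 cola, all 7 mango, all 16 apple, and all 8 watermelon (fewer than 30), giving 6 + 8 + 7 + 30 + 16 + 8 + 30 = 105.
One more candy then forces some flavor to 31, so 105 + 1 = 106.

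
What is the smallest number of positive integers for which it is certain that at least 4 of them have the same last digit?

There are 10 possible last digits acting as pigeonholes.
With 10 × 3 = 30 positive integers we could place exactly 3 in each, with no class reaching 4.
One more forces some class to hold 4, so 30 + 1 = 31.

31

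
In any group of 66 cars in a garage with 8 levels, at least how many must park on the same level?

9

If each of the 8 levels held at most 8, the total would be at most 8 × 8 = 64 < 66, a contradiction.
So at least one holds ⌈66/8⌉ = 9.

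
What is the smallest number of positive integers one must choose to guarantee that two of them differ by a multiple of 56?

Two integers differ by a multiple of 56 exactly when they share a remainder mod 56.
There are 56 residue classes mod 56, so 56 integers can all lie in distinct classes.
One more integer must repeat a residue, giving a difference divisible by 56. So n = 56 + 1 = 57.

57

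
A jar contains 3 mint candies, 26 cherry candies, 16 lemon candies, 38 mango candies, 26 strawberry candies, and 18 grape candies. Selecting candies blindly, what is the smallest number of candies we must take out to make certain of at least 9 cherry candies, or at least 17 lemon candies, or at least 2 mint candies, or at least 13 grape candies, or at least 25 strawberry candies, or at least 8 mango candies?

Each of the 6 flavors has its own threshold; avoid all of them simultaneously.
The worst case stops just short of every target: 1 mint, 8 cherry, 16 lemon, 7 mango, 24 strawberry, 12 grape — 1 + 8 + 16 + 7 + 24 + 12 = 68 candies.
One more candy must push some flavor to its target, so 68 + 1 = 69.

69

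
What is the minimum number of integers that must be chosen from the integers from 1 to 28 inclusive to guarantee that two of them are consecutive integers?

15

Partition {1, …, 28} into 14 pairs: {1,2}, {3,4}, …, {27,28}.
Choosing 14 integers — say the 14 even numbers 2, 4, …, 28 — takes one from each pair and avoids the property.
Choosing 15 forces two into the same pair by pigeonhole, and those are consecutive. So 15.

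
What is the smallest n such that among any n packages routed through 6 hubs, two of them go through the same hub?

7

There are 6 hubs acting as pigeonholes.
With 6 packages we could place one in each, avoiding any repeat.
One more forces some class to hold 2, so 6 + 1 = 7.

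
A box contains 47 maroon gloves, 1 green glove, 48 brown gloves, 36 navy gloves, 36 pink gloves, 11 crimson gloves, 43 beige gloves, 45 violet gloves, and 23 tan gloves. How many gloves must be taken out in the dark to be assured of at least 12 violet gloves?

To avoid violet gloves as long as possible, exhaust the other 8 colors first.
The worst case draws every non-violet glove first: 47 + 1 + 48 + 36 + 36 + 11 + 43 + 23 = 245.
The next 12 draws are then forced to be violet, giving 245 + 12 = 257.

257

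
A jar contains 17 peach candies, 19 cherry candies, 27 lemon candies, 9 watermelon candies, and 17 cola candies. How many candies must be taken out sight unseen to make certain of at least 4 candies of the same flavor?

The worst case takes 3 candies of each flavor without reaching 4 of any: 5 × 3 = 15.
The next candy must bring some flavor to 4, so 15 + 1 = 16.

16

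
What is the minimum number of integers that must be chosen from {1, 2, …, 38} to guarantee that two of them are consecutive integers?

20

Partition {1, …, 38} into 19 pairs: {1,2}, {3,4}, …, {37,38}.
Choosing 19 integers — say the 19 even numbers 2, 4, …, 38 — takes one from each pair and avoids the property.
Choosing 20 forces two into the same pair by pigeonhole, and those are consecutive. So 20.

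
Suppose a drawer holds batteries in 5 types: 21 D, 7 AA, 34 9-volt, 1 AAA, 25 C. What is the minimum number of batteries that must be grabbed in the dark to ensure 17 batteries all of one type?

Treat the 5 types as pigeonholes.
In the worst case we take at most 16 of each type, but all 7 AA and all 1 AAA (fewer than 16), giving 16 + 7 + 16 + 1 + 16 = 56.
One more battery then forces some type to 17, so 56 + 1 = 57.

57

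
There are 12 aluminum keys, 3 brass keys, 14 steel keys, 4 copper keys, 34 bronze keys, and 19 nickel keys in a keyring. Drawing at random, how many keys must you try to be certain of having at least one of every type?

The hardest type to obtain is brass: we could draw every other key first — 86 − 3 = 83 keys — without a single brass one.
The next draw must be brass, so 83 + 1 = 84.

84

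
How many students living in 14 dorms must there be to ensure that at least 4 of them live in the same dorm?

There are 14 dorms acting as pigeonholes.
With 14 × 3 = 42 students we could place exactly 3 in each, with no class reaching 4.
One more forces some class to hold 4, so 42 + 1 = 43.

43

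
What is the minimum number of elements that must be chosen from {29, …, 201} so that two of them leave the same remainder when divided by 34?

Group the integers by remainder mod 34; there are 34 residue classes, each nonempty in this range.
Choosing one from each class (34 integers) avoids any shared remainder.
One more choice must repeat a class, so two differ by a multiple of 34. Hence 34 + 1 = 35.

35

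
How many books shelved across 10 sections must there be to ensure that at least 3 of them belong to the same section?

There are 10 sections acting as pigeonholes.
With 10 × 2 = 20 books we could place exactly 2 in each, with no class reaching 3.
One more forces some class to hold 3, so 20 + 1 = 21.

21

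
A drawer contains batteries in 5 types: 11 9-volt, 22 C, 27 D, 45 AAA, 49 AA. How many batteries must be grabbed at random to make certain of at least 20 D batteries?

147

To avoid D batteries as long as possible, exhaust the other 4 types first.
The worst case draws every non-D battery first: 11 + 22 + 45 + 49 = 127.
The next 20 draws are then forced to be D, giving 127 + 20 = 147.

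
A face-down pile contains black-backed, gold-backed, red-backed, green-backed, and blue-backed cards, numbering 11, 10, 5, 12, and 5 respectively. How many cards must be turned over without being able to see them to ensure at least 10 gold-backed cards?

43

The worst case draws every non-gold-backed card first: 11 + 5 + 12 + 5 = 33.
The next 10 draws are then forced to be gold-backed, giving 33 + 10 = 43.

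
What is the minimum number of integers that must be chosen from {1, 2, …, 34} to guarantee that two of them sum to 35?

18

Partition {1, …, 34} into 17 pairs: {1,34}, {2,33}, …, {17,18}.
Choosing 17 integers — say the integers 1 through 17 — takes one from each pair and avoids the property.
Choosing 18 forces two into the same pair by pigeonhole, and those sum to 35. So 18.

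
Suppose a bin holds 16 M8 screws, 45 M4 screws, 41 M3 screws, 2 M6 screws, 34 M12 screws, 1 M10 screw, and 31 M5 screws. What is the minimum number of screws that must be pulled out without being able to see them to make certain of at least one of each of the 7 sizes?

170

The hardest size to obtain is M10: we could draw every other screw first — 170 − 1 = 169 screws — without a single M10 one.
The next draw must be M10, so 169 + 1 = 170.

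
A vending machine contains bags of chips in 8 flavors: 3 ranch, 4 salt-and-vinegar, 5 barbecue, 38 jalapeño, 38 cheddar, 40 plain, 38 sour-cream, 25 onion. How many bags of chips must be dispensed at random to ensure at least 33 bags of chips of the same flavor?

Treat the 8 flavors as pigeonholes.
In the worst case we take at most 32 of each flavor, but all 3 ranch, all 4 salt-and-vinegar, all 5 barbecue, and all 25 onion (fewer than 32), giving 3 + 4 + 5 + 32 + 32 + 32 + 32 + 25 = 165.
One more bag of chips then forces some flavor to 33, so 165 + 1 = 166.

166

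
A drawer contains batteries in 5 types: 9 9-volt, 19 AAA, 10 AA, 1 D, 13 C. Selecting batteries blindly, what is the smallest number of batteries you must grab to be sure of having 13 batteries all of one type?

45

In the worst case we take at most 12 of each type, but all 9 9-volt, all 10 AA, and all 1 D (fewer than 12), giving 9 + 12 + 10 + 1 + 12 = 44.
One more battery then forces some type to 13, so 44 + 1 = 45.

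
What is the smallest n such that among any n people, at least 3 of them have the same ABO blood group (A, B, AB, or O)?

9

There are 4 ABO blood groups acting as pigeonholes.
With 4 × 2 = 8 people we could place exactly 2 in each, with no class reaching 3.
One more forces some class to hold 3, so 8 + 1 = 9.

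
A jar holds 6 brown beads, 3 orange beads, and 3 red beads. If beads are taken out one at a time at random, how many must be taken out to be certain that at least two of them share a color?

4

The worst case takes 1 bead of each color without reaching 2 of any: 3 × 1 = 3.
The next bead must bring some color to 2, so 3 + 1 = 4.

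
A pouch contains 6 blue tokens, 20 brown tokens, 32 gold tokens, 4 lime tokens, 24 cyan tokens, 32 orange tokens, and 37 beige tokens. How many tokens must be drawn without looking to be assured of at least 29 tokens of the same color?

139

In the worst case we take at most 28 of each color, but all 6 blue, all 20 brown, all 4 lime, and all 24 cyan (fewer than 28), giving 6 + 20 + 28 + 4 + 24 + 28 + 28 = 138.
One more token then forces some color to 29, so 138 + 1 = 139.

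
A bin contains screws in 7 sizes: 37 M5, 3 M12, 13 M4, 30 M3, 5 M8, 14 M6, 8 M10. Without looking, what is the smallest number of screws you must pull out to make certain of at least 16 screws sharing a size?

74

In the worst case we take at most 15 of each size, but all 3 M12, all 13 M4, all 5 M8, all 14 M6, and all 8 M10 (fewer than 15), giving 15 + 3 + 13 + 15 + 5 + 14 + 8 = 73.
One more screw then forces some size to 16, so 73 + 1 = 74.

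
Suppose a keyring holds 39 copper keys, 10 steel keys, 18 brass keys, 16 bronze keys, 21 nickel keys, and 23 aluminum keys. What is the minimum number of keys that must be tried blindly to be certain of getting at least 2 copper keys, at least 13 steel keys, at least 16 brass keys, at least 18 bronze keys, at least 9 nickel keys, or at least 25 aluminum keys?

The worst case stops just short of every target: 1 copper, all 10 steel, 15 brass, all 16 bronze, 8 nickel, all 23 aluminum — 1 + 10 + 15 + 16 + 8 + 23 = 73 keys.
One more key must push some type to its target, so 73 + 1 = 74.

74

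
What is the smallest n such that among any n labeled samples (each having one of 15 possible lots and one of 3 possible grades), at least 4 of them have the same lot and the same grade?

There are 15 × 3 = 45 (lot, grade) combinations acting as pigeonholes.
With 45 × 3 = 135 labeled samples we could place exactly 3 in each, with no (lot, grade) pair reaching 4.
One more forces some (lot, grade) pair to hold 4, so 135 + 1 = 136.

136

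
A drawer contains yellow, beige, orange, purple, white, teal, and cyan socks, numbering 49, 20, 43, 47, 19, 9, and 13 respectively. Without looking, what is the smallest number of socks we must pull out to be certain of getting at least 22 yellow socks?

173

The worst case draws every non-yellow sock first: 20 + 43 + 47 + 19 + 9 + 13 = 151.
The next 22 draws are then forced to be yellow, giving 151 + 22 = 173.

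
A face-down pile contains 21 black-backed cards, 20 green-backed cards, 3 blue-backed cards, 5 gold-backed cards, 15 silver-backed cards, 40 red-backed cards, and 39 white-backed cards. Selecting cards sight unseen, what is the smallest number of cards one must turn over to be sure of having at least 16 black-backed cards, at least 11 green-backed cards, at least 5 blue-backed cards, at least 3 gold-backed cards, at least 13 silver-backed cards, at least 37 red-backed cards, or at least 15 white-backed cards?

The worst case stops just short of every target: 15 black-backed, 10 green-backed, all 3 blue-backed, 2 gold-backed, 12 silver-backed, 36 red-backed, 14 white-backed — 15 + 10 + 3 + 2 + 12 + 36 + 14 = 92 cards.
One more card must push some back color to its target, so 92 + 1 = 93.

93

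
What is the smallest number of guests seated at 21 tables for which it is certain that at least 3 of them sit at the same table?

43

There are 21 tables acting as pigeonholes.
With 21 × 2 = 42 guests we could place exactly 2 in each, with no class reaching 3.
One more forces some class to hold 3, so 42 + 1 = 43.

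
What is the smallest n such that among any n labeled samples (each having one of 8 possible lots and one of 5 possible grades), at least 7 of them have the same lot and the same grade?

241

There are 8 × 5 = 40 (lot, grade) combinations acting as pigeonholes.
With 40 × 6 = 240 labeled samples we could place exactly 6 in each, with no (lot, grade) pair reaching 7.
One more forces some (lot, grade) pair to hold 7, so 240 + 1 = 241.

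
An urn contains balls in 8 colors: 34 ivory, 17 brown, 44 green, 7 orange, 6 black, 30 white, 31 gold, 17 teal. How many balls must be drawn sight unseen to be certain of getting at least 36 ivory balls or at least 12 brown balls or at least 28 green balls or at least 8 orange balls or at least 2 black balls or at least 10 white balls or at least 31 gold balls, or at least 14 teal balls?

133

The worst case stops just short of every target: all 34 ivory, 11 brown, 27 green, 7 orange, 1 black, 9 white, 30 gold, 13 teal — 34 + 11 + 27 + 7 + 1 + 9 + 30 + 13 = 132 balls.
One more ball must push some color to its target, so 132 + 1 = 133.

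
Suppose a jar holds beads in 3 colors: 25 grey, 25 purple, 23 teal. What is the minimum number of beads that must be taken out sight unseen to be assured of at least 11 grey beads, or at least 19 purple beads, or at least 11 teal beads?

39

Each of the 3 colors has its own threshold; avoid all of them simultaneously.
The worst case stops just short of every target: 10 grey, 18 purple, 10 teal — 10 + 18 + 10 = 38 beads.
One more bead must push some color to its target, so 38 + 1 = 39.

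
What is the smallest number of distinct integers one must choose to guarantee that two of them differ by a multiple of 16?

Use the pigeonhole principle on residue classes: two integers differ by a multiple of 16 exactly when they share a remainder mod 16.
There are 16 residue classes mod 16, so 16 integers can all lie in distinct classes.
One more integer must repeat a residue, giving a difference divisible by 16. So n = 16 + 1 = 17.

17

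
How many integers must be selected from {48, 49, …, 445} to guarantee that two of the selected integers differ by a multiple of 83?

Group the integers by remainder mod 83; there are 83 residue classes, each nonempty in this range.
Choosing one from each class (83 integers) avoids any shared remainder.
One more choice must repeat a class, so two differ by a multiple of 83. Hence 83 + 1 = 84.

84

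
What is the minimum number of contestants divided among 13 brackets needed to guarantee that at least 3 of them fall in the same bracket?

27

There are 13 brackets acting as pigeonholes.
With 13 × 2 = 26 contestants we could place exactly 2 in each, with no class reaching 3.
One more forces some class to hold 3, so 26 + 1 = 27.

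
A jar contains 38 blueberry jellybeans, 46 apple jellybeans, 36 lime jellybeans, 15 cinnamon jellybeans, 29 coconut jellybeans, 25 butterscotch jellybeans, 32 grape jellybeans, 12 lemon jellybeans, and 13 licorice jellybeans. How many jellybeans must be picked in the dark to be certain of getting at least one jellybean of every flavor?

235

The hardest flavor to obtain is lemon: we could draw every other jellybean first — 246 − 12 = 234 jellybeans — without a single lemon one.
The next draw must be lemon, so 234 + 1 = 235.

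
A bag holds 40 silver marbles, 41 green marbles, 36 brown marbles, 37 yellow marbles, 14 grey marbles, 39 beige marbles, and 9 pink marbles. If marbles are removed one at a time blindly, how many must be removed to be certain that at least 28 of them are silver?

To avoid silver marbles as long as possible, exhaust the other 6 colors first.
The worst case draws every non-silver marble first: 41 + 36 + 37 + 14 + 39 + 9 = 176.
The next 28 draws are then forced to be silver, giving 176 + 28 = 204.

204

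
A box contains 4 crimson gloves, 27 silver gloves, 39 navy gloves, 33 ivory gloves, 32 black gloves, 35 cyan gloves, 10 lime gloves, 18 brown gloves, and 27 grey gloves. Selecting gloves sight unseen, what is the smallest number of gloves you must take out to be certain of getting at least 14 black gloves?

207

The worst case draws every non-black glove first: 4 + 27 + 39 + 33 + 35 + 10 + 18 + 27 = 193.
The next 14 draws are then forced to be black, giving 193 + 14 = 207.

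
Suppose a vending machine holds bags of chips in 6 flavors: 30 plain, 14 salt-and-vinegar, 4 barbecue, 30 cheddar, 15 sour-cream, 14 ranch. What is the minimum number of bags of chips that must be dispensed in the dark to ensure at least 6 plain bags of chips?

The worst case draws every non-plain bag of chips first: 14 + 4 + 30 + 15 + 14 = 77.
The next 6 draws are then forced to be plain, giving 77 + 6 = 83.

83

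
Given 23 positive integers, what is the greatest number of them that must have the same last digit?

3

There are 10 possible last digits, which serve as the pigeonholes.
If each of the 10 possible last digits held at most 2, the total would be at most 10 × 2 = 20 < 23, a contradiction.
So at least one holds ⌈23/10⌉ = 3.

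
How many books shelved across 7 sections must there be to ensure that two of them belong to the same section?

There are 7 sections acting as pigeonholes.
With 7 books we could place one in each, avoiding any repeat.
One more forces some class to hold 2, so 7 + 1 = 8.

8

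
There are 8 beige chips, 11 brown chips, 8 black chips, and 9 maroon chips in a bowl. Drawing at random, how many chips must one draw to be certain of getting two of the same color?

5

The worst case takes 1 chip of each color without reaching 2 of any: 4 × 1 = 4.
The next chip must bring some color to 2, so 4 + 1 = 5.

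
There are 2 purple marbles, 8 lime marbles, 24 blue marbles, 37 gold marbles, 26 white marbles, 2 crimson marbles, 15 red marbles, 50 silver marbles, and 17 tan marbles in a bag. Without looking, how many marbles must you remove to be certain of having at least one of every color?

180

The hardest color to obtain is purple: we could draw every other marble first — 181 − 2 = 179 marbles — without a single purple one.
The next draw must be purple, so 179 + 1 = 180.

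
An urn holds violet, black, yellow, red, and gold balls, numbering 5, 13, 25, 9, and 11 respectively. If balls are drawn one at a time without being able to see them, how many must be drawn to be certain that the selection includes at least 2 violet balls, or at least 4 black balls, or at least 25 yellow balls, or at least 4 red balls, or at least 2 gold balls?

Each of the 5 colors has its own threshold; avoid all of them simultaneously.
The worst case stops just short of every target: 1 violet, 3 black, 24 yellow, 3 red, 1 gold — 1 + 3 + 24 + 3 + 1 = 32 balls.
One more ball must push some color to its target, so 32 + 1 = 33.

33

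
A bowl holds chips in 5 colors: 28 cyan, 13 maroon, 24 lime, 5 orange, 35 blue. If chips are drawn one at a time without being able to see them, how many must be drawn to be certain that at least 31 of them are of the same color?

Treat the 5 colors as pigeonholes.
In the worst case we take at most 30 of each color, but all 28 cyan, all 13 maroon, all 24 lime, and all 5 orange (fewer than 30), giving 28 + 13 + 24 + 5 + 30 = 100.
One more chip then forces some color to 31, so 100 + 1 = 101.

101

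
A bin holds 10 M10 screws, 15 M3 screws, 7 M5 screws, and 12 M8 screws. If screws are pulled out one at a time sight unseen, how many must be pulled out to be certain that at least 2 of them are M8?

To avoid M8 screws as long as possible, exhaust the other 3 sizes first.
The worst case draws every non-M8 screw first: 10 + 15 + 7 = 32.
The next 2 draws are then forced to be M8, giving 32 + 2 = 34.

34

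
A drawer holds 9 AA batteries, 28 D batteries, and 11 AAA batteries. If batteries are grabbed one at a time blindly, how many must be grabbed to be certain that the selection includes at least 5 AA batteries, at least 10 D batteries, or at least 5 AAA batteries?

18

The worst case stops just short of every target: 4 AA, 9 D, 4 AAA — 4 + 9 + 4 = 17 batteries.
One more battery must push some type to its target, so 17 + 1 = 18.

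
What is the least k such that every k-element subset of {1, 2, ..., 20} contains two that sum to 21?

Partition {1, …, 20} into 10 pairs: {1,20}, {2,19}, …, {10,11}.
Choosing 10 integers — say the integers 1 through 10 — takes one from each pair and avoids the property.
Choosing 11 forces two into the same pair by pigeonhole, and those sum to 21. So 11.

11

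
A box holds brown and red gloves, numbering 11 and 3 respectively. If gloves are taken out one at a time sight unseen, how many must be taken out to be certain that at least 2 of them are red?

13

The worst case draws every non-red glove first: 11.
The next 2 draws are then forced to be red, giving 11 + 2 = 13.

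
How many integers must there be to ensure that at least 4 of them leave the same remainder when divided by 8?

There are 8 residue classes modulo 8 acting as pigeonholes.
With 8 × 3 = 24 integers we could place exactly 3 in each, with no class reaching 4.
One more forces some class to hold 4, so 24 + 1 = 25.

25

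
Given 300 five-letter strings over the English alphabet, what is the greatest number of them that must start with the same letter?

12

If each of the 26 possible first letters held at most 11, the total would be at most 26 × 11 = 286 < 300, a contradiction.
So at least one holds ⌈300/26⌉ = 12.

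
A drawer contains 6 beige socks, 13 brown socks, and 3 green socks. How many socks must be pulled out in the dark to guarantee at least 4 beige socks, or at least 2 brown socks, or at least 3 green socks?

7

The worst case stops just short of every target: 3 beige, 1 brown, 2 green — 3 + 1 + 2 = 6 socks.
One more sock must push some color to its target, so 6 + 1 = 7.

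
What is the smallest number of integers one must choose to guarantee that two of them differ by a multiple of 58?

59

Use the pigeonhole principle on residue classes: two integers differ by a multiple of 58 exactly when they share a remainder mod 58.
There are 58 residue classes mod 58, so 58 integers can all lie in distinct classes.
One more integer must repeat a residue, giving a difference divisible by 58. So n = 58 + 1 = 59.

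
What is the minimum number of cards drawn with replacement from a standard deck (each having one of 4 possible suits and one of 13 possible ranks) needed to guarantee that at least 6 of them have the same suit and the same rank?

261

There are 4 × 13 = 52 (suit, rank) combinations acting as pigeonholes.
With 52 × 5 = 260 cards drawn with replacement from a standard deck we could place exactly 5 in each, with no (suit, rank) pair reaching 6.
One more forces some (suit, rank) pair to hold 6, so 260 + 1 = 261.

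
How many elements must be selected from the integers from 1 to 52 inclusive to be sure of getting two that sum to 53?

Partition {1, …, 52} into 26 pairs: {1,52}, {2,51}, …, {26,27}.
Choosing 26 integers — say the integers 1 through 26 — takes one from each pair and avoids the property.
Choosing 27 forces two into the same pair by pigeonhole, and those sum to 53. So 27.

27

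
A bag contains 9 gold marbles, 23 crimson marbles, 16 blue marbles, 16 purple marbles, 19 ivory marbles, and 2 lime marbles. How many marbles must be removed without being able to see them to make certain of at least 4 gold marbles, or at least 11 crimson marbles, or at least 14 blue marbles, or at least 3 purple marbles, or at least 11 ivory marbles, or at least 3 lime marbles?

The worst case stops just short of every target: 3 gold, 10 crimson, 13 blue, 2 purple, 10 ivory, 2 lime — 3 + 10 + 13 + 2 + 10 + 2 = 40 marbles.
One more marble must push some color to its target, so 40 + 1 = 41.

41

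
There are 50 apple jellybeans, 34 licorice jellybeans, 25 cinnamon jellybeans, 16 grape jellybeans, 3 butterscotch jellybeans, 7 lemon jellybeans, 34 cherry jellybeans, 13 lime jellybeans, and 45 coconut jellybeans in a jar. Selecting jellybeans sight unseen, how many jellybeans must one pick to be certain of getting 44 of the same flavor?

219

In the worst case we take at most 43 of each flavor, but all 34 licorice, all 25 cinnamon, all 16 grape, all 3 butterscotch, all 7 lemon, all 34 cherry, and all 13 lime (fewer than 43), giving 43 + 34 + 25 + 16 + 3 + 7 + 34 + 13 + 43 = 218.
One more jellybean then forces some flavor to 44, so 218 + 1 = 219.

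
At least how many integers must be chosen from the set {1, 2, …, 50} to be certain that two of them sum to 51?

Partition {1, …, 50} into 25 pairs: {1,50}, {2,49}, …, {25,26}.
Choosing 25 integers — say the integers 1 through 25 — takes one from each pair and avoids the property.
Choosing 26 forces two into the same pair by pigeonhole, and those sum to 51. So 26.

26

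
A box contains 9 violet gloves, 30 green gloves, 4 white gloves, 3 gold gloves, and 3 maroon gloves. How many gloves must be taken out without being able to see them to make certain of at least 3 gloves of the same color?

Treat the 5 colors as pigeonholes.
The worst case takes 2 gloves of each color without reaching 3 of any: 5 × 2 = 10.
The next glove must bring some color to 3, so 10 + 1 = 11.

11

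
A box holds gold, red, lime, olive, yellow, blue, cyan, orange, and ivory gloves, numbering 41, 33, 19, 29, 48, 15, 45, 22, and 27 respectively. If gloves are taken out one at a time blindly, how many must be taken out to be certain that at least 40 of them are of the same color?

263

In the worst case we take at most 39 of each color, but all 33 red, all 19 lime, all 29 olive, all 15 blue, all 22 orange, and all 27 ivory (fewer than 39), giving 39 + 33 + 19 + 29 + 39 + 15 + 39 + 22 + 27 = 262.
One more glove then forces some color to 40, so 262 + 1 = 263.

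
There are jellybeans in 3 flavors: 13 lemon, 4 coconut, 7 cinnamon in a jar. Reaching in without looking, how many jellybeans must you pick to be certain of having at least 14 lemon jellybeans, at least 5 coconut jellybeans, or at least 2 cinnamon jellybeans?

Each of the 3 flavors has its own threshold; avoid all of them simultaneously.
The worst case stops just short of every target: 13 lemon, 4 coconut, 1 cinnamon — 13 + 4 + 1 = 18 jellybeans.
One more jellybean must push some flavor to its target, so 18 + 1 = 19.

19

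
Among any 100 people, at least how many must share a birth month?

9

There are 12 months of the year, which serve as the pigeonholes.
If each of the 12 months of the year held at most 8, the total would be at most 12 × 8 = 96 < 100, a contradiction.
So at least one holds ⌈100/12⌉ = 9.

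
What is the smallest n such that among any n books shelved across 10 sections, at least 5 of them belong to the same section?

41

There are 10 sections acting as pigeonholes.
With 10 × 4 = 40 books we could place exactly 4 in each, with no class reaching 5.
One more forces some class to hold 5, so 40 + 1 = 41.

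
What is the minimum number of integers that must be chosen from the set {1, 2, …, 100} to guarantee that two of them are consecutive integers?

51

Partition {1, …, 100} into 50 pairs: {1,2}, {3,4}, …, {99,100}.
Choosing 50 integers — say the 50 even numbers 2, 4, …, 100 — takes one from each pair and avoids the property.
Choosing 51 forces two into the same pair by pigeonhole, and those are consecutive. So 51.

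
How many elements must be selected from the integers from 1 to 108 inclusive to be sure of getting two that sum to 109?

55

Partition {1, …, 108} into 54 pairs: {1,108}, {2,107}, …, {54,55}.
Choosing 54 integers — say the integers 1 through 54 — takes one from each pair and avoids the property.
Choosing 55 forces two into the same pair by pigeonhole, and those sum to 109. So 55.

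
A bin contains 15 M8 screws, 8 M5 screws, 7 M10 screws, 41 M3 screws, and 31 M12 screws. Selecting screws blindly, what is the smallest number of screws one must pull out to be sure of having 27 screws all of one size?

83

Treat the 5 sizes as pigeonholes.
In the worst case we take at most 26 of each size, but all 15 M8, all 8 M5, and all 7 M10 (fewer than 26), giving 15 + 8 + 7 + 26 + 26 = 82.
One more screw then forces some size to 27, so 82 + 1 = 83.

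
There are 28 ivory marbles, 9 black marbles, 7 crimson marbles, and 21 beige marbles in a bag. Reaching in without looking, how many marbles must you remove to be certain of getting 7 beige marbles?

The worst case draws every non-beige marble first: 28 + 9 + 7 = 44.
The next 7 draws are then forced to be beige, giving 44 + 7 = 51.

51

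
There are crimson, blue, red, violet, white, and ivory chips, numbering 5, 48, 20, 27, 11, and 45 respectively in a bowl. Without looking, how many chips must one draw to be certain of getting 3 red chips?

The worst case draws every non-red chip first: 5 + 48 + 27 + 11 + 45 = 136.
The next 3 draws are then forced to be red, giving 136 + 3 = 139.

139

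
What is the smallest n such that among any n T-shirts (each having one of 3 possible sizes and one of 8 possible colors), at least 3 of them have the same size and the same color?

There are 3 × 8 = 24 (size, color) combinations acting as pigeonholes.
With 24 × 2 = 48 T-shirts we could place exactly 2 in each, with no (size, color) pair reaching 3.
One more forces some (size, color) pair to hold 3, so 48 + 1 = 49.

49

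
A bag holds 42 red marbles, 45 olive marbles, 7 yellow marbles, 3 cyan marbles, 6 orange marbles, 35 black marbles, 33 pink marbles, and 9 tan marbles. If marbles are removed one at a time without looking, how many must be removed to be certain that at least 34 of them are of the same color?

158

In the worst case we take at most 33 of each color, but all 7 yellow, all 3 cyan, all 6 orange, and all 9 tan (fewer than 33), giving 33 + 33 + 7 + 3 + 6 + 33 + 33 + 9 = 157.
One more marble then forces some color to 34, so 157 + 1 = 158.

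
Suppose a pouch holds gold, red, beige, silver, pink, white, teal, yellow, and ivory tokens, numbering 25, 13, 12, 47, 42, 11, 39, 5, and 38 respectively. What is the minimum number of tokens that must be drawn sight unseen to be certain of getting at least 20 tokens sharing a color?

Treat the 9 colors as pigeonholes.
In the worst case we take at most 19 of each color, but all 13 red, all 12 beige, all 11 white, and all 5 yellow (fewer than 19), giving 19 + 13 + 12 + 19 + 19 + 11 + 19 + 5 + 19 = 136.
One more token then forces some color to 20, so 136 + 1 = 137.

137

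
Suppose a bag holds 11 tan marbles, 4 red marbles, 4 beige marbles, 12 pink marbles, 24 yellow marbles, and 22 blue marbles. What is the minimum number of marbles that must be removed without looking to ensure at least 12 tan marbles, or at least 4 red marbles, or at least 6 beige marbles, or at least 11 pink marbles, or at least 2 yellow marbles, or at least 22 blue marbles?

51

The worst case stops just short of every target: 11 tan, 3 red, all 4 beige, 10 pink, 1 yellow, 21 blue — 11 + 3 + 4 + 10 + 1 + 21 = 50 marbles.
One more marble must push some color to its target, so 50 + 1 = 51.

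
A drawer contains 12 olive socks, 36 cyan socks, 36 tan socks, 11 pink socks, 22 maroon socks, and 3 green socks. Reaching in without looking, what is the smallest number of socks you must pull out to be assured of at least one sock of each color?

118

The hardest color to obtain is green: we could draw every other sock first — 120 − 3 = 117 socks — without a single green one.
The next draw must be green, so 117 + 1 = 118.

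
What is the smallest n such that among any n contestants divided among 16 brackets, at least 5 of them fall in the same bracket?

65

There are 16 brackets acting as pigeonholes.
With 16 × 4 = 64 contestants we could place exactly 4 in each, with no class reaching 5.
One more forces some class to hold 5, so 64 + 1 = 65.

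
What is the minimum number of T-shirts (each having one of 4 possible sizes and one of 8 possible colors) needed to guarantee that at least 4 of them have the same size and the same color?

97

There are 4 × 8 = 32 (size, color) combinations acting as pigeonholes.
With 32 × 3 = 96 T-shirts we could place exactly 3 in each, with no (size, color) pair reaching 4.
One more forces some (size, color) pair to hold 4, so 96 + 1 = 97.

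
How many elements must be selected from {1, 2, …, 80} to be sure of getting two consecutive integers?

41

Partition {1, …, 80} into 40 pairs: {1,2}, {3,4}, …, {79,80}.
Choosing 40 integers — say the 40 even numbers 2, 4, …, 80 — takes one from each pair and avoids the property.
Choosing 41 forces two into the same pair by pigeonhole, and those are consecutive. So 41.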